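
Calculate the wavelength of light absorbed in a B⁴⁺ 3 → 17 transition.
33.860 nm

First, find the transition energy using E_n = -13.6057 Z² / n² eV:
E_3 = -13.6057 × 5² / 3² = -37.79361 eV
E_17 = -13.6057 × 5² / 17² = -1.17696 eV

Photon energy: |ΔE| = |E_17 - E_3| = 36.61665 eV

Convert to wavelength using E = hc/λ with hc = 1239.84 eV·nm:
λ = hc/E = 1239.84 eV·nm / 36.61665 eV
λ = 33.860 nm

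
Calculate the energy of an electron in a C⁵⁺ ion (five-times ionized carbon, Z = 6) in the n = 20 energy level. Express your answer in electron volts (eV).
-1.224513 eV

The energy levels of a hydrogen-like atom are given by:
E_n = -13.6057 Z² / n² eV  (with Z = 6 for C⁵⁺)

For n = 20:
E_20 = -13.6057 × 6² / 20²
E_20 = -13.6057 × 36 / 400
E_20 = -1.224513 eV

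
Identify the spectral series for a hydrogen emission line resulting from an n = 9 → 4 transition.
Brackett series

The spectral series in hydrogen are named based on the final (lower) energy level:
- Lyman series: n_final = 1 (ultraviolet)
- Balmer series: n_final = 2 (visible/near-UV)
- Paschen series: n_final = 3 (infrared)
- Brackett series: n_final = 4 (infrared)
- Pfund series: n_final = 5 (far infrared)

Since this transition ends at n = 4, it belongs to the Brackett series.

For reference, this 9 → 4 line has photon energy
ΔE = 13.6057 eV × (1/4² - 1/9²) = 0.68238464506 eV,
corresponding to wavelength λ = hc/ΔE = 1239.84 eV·nm / 0.68238464506 eV = 1816.92248 nm in the infrared region.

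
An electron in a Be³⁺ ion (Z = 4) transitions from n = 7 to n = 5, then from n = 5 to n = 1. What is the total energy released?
213.248522 eV

The energy levels of Be³⁺ are E_n = -13.6057 × 4² / n² eV.

First transition (7 → 5):
ΔE₁ = |E_5 - E_7|
ΔE₁ = |-8.707648000000 - (-4.442677551020)| = 4.264970449 eV

Second transition (5 → 1):
ΔE₂ = |E_1 - E_5|
ΔE₂ = |-217.691200000000 - (-8.707648000000)| = 208.983552000 eV

Total energy released:
E_total = ΔE₁ + ΔE₂ = 4.264970449 + 208.983552000 = 213.248522 eV

Note: This equals the direct transition 7 → 1: 213.248522 eV ✓
Energy is conserved regardless of the path taken.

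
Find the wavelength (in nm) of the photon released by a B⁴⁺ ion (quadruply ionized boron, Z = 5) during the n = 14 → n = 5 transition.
104.449103 nm

First, find the transition energy using E_n = -13.6057 Z² / n² eV:
E_14 = -13.6057 × 5² / 14² = -1.735420918 eV
E_5 = -13.6057 × 5² / 5² = -13.605700000 eV

Photon energy: |ΔE| = |E_5 - E_14| = 11.870279082 eV

Convert to wavelength using E = hc/λ with hc = 1239.84 eV·nm:
λ = hc/E = 1239.84 eV·nm / 11.870279082 eV
λ = 104.449103 nm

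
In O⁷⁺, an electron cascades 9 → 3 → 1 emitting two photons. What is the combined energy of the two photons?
860.01 eV

The energy levels of O⁷⁺ are E_n = -13.6057 × 8² / n² eV.

First transition (9 → 3):
ΔE₁ = |E_3 - E_9|
ΔE₁ = |-96.75164444 - (-10.75018272)| = 86.00146 eV

Second transition (3 → 1):
ΔE₂ = |E_1 - E_3|
ΔE₂ = |-870.76480000 - (-96.75164444)| = 774.01316 eV

Total energy released:
E_total = ΔE₁ + ΔE₂ = 86.00146 + 774.01316 = 860.01 eV

Note: This equals the direct transition 9 → 1: 860.01 eV ✓
Energy is conserved regardless of the path taken.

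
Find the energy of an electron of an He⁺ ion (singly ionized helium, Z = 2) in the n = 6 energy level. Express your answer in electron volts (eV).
-1.511744 eV

The energy levels of a hydrogen-like atom are given by:
E_n = -13.6057 Z² / n² eV  (with Z = 2 for He⁺)

For n = 6:
E_6 = -13.6057 × 2² / 6²
E_6 = -13.6057 × 4 / 36
E_6 = -1.511744 eV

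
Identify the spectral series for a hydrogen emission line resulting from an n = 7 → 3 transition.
Paschen series

The spectral series in hydrogen are named based on the final (lower) energy level:
- Lyman series: n_final = 1 (ultraviolet)
- Balmer series: n_final = 2 (visible/near-UV)
- Paschen series: n_final = 3 (infrared)
- Brackett series: n_final = 4 (infrared)
- Pfund series: n_final = 5 (far infrared)

Since this transition ends at n = 3, it belongs to the Paschen series.

For reference, this 7 → 3 line has photon energy
ΔE = 13.6057 eV × (1/3² - 1/7²) = 1.234077098 eV,
corresponding to wavelength λ = hc/ΔE = 1239.84 eV·nm / 1.234077098 eV = 1004.6698 nm in the infrared region.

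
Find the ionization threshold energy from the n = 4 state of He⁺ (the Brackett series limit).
3.40 eV

The series limit corresponds to the transition from n = ∞ to n = 4.
This is the highest energy (shortest wavelength) transition in the Brackett series.

E_∞ = 0 eV
E_4 = -13.6057 × 2² / 4² = -3.40 eV

Energy at series limit:
ΔE = E_∞ - E_4 = 0 - (-3.40) = 3.40 eV

This energy equals the ionization energy from the n = 4 state of He⁺.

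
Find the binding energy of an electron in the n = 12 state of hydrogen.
0.09448 eV

The ionization energy is the energy needed to remove the electron completely (n → ∞).

For hydrogen, E_n = -13.6057 eV / n².

At n = 12: E_12 = -13.6057 / 12² = -0.09448403 eV
At n = ∞: E_∞ = 0 eV

Ionization energy = E_∞ - E_12 = 0 - (-0.09448403) = 0.09448403 eV
Ionization energy ≈ 0.09448 eV

This is also called the binding energy of the electron in state n = 12.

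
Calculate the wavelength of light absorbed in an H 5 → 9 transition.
3295.20 nm

First, find the transition energy using E_n = -13.6057 / n² eV:
E_5 = -13.6057 / 5² = -0.54422800 eV
E_9 = -13.6057 / 9² = -0.16797160 eV

Photon energy: |ΔE| = |E_9 - E_5| = 0.37625640 eV

Convert to wavelength using E = hc/λ with hc = 1239.84 eV·nm:
λ = hc/E = 1239.84 eV·nm / 0.37625640 eV
λ = 3295.20 nm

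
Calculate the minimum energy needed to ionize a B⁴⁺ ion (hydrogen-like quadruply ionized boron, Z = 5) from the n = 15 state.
1.511744 eV

The ionization energy is the energy needed to remove the electron completely (n → ∞).

For a hydrogen-like ion with Z = 5, E_n = -13.6057 Z² / n² eV.

At n = 15: E_15 = -13.6057 × 5² / 15² = -1.511744444 eV
At n = ∞: E_∞ = 0 eV

Ionization energy = E_∞ - E_15 = 0 - (-1.511744444) = 1.511744444 eV
Ionization energy ≈ 1.511744 eV

This is also called the binding energy of the electron in state n = 15.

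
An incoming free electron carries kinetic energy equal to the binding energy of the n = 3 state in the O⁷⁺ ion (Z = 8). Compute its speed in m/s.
5.834e+06 m/s (or 1.946% of c)

The binding energy at n = 3 for O⁷⁺ is:
E_3 = -13.6057 × 8²/3² = -96.75164 eV
|E_3| = 96.75164 eV

Convert to Joules:
KE = 96.75164 eV × (1.602177 × 10⁻¹⁹ J/eV) = 1.55013e-17 J

Using KE = ½mv²:
v = √(2·KE/m_e)
v = √(2 × 1.55013e-17 J / 9.10938 × 10⁻³¹ kg)
v = 5.834e+06 m/s

This is approximately 1.946% the speed of light.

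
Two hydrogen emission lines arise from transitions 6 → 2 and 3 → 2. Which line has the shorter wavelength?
6 → 2

Calculate the energy for each transition:

Transition 6 → 2:
ΔE₁ = |E_2 - E_6| = |-13.6057/2² - (-13.6057/6²)|
ΔE₁ = |-3.4014250000 - (-0.3779361111)| = 3.0234889 eV

Transition 3 → 2:
ΔE₂ = |E_2 - E_3| = |-13.6057/2² - (-13.6057/3²)|
ΔE₂ = |-3.4014250000 - (-1.5117444444)| = 1.8896806 eV

Since 3.0234889 eV > 1.8896806 eV, the transition 6 → 2 emits the more energetic photon.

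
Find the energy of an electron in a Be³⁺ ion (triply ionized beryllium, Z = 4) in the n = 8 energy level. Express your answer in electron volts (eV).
-3.401 eV

The energy levels of a hydrogen-like atom are given by:
E_n = -13.6057 Z² / n² eV  (with Z = 4 for Be³⁺)

For n = 8:
E_8 = -13.6057 × 4² / 8²
E_8 = -13.6057 × 16 / 64
E_8 = -3.401 eV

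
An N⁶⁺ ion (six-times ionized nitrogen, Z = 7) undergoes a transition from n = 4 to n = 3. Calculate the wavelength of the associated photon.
38.25720 nm

First, find the transition energy using E_n = -13.6057 Z² / n² eV:
E_4 = -13.6057 × 7² / 4² = -41.6674563 eV
E_3 = -13.6057 × 7² / 3² = -74.0754778 eV

Photon energy: |ΔE| = |E_3 - E_4| = 32.4080215 eV

Convert to wavelength using E = hc/λ with hc = 1239.84 eV·nm:
λ = hc/E = 1239.84 eV·nm / 32.4080215 eV
λ = 38.25720 nm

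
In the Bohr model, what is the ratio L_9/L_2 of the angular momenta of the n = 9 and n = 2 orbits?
4.500000

In the Bohr model, L_n = nℏ, so the ratio is purely the ratio of quantum numbers:

L_9/L_2 = 9ℏ / 2ℏ = 9/2 = 4.500000

The angular momentum scales linearly with n.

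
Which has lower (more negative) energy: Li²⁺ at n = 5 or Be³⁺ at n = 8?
Li²⁺ at n = 5 (E = -4.898052 eV)

Using E_n = -13.6057 Z² / n² eV:

Li²⁺ (Z = 3) at n = 5:
E = -13.6057 × 3² / 5² = -13.6057 × 9 / 25 = -4.898052000 eV

Be³⁺ (Z = 4) at n = 8:
E = -13.6057 × 4² / 8² = -13.6057 × 16 / 64 = -3.401425000 eV

Since -4.898052000 eV < -3.401425000 eV,
Li²⁺ at n = 5 is more tightly bound (requires more energy to ionize).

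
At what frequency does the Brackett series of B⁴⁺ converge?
5.14e+15 Hz

The series limit corresponds to the transition from n = ∞ to n = 4.
This is the highest energy (shortest wavelength) transition in the Brackett series.

E_∞ = 0 eV
E_4 = -13.6057 × 5² / 4² = -21.258906 eV

Energy at series limit:
ΔE = E_∞ - E_4 = 0 - (-21.258906) = 21.258906 eV
E = 21.258906 eV × (1.602177 × 10⁻¹⁹ J/eV) = 3.4061e-18 J
f = E/h = 3.4061e-18 J / (6.62607 × 10⁻³⁴ J·s) = 5.14e+15 Hz

This energy equals the ionization energy from the n = 4 state of B⁴⁺.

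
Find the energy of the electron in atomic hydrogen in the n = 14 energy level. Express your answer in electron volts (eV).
-0.069417 eV

The energy levels of a hydrogen-like atom are given by:
E_n = -13.6057 eV / n²

For n = 14:
E_14 = -13.6057 eV / 14²
E_14 = -13.6057 eV / 196
E_14 = -0.069417 eV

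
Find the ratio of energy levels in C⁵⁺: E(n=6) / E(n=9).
2.250

Using E_n = -13.6057 Z² / n² eV with Z = 6:

E_6 = -13.6057 × 6² / 6² = -489.8052 / 36 = -13.605700000 eV
E_9 = -13.6057 × 6² / 9² = -489.8052 / 81 = -6.046977778 eV

The ratio is:
E_6/E_9 = (-13.605700000) / (-6.046977778)
E_6/E_9 = (-489.8052/36) / (-489.8052/81)
E_6/E_9 = 81/36
E_6/E_9 = 2.250
(Note: the Z² factors cancel in the ratio.)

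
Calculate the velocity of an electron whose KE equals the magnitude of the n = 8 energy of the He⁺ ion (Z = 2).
5.47e+05 m/s (or 0.18243% of c)

The binding energy at n = 8 for He⁺ is:
E_8 = -13.6057 × 2²/8² = -0.8503563 eV
|E_8| = 0.8503563 eV

Convert to Joules:
KE = 0.8503563 eV × (1.602177 × 10⁻¹⁹ J/eV) = 1.3624e-19 J

Using KE = ½mv²:
v = √(2·KE/m_e)
v = √(2 × 1.3624e-19 J / 9.10938 × 10⁻³¹ kg)
v = 5.47e+05 m/s

This is approximately 0.18243% the speed of light.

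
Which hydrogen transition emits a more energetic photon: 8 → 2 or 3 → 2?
8 → 2

Calculate the energy for each transition:

Transition 8 → 2:
ΔE₁ = |E_2 - E_8| = |-13.6057/2² - (-13.6057/8²)|
ΔE₁ = |-3.401425000 - (-0.212589063)| = 3.188836 eV

Transition 3 → 2:
ΔE₂ = |E_2 - E_3| = |-13.6057/2² - (-13.6057/3²)|
ΔE₂ = |-3.401425000 - (-1.511744444)| = 1.889681 eV

Since 3.188836 eV > 1.889681 eV, the transition 8 → 2 emits the more energetic photon.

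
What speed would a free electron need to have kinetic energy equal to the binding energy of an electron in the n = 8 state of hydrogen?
2.735e+05 m/s (or 0.09% of c)

The binding energy at n = 8 for hydrogen is:
E_8 = -13.6057/8² = -0.2125891 eV
|E_8| = 0.2125891 eV

Convert to Joules:
KE = 0.2125891 eV × (1.602177 × 10⁻¹⁹ J/eV) = 3.40605e-20 J

Using KE = ½mv²:
v = √(2·KE/m_e)
v = √(2 × 3.40605e-20 J / 9.10938 × 10⁻³¹ kg)
v = 2.735e+05 m/s

This is approximately 0.09% the speed of light.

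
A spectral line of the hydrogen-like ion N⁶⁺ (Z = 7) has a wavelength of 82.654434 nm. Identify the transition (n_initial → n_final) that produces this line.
n = 5 → n = 4

First, find the photon energy from the wavelength (hc = 1239.84 eV·nm):
E = hc/λ = 1239.84 eV·nm / 82.654434 nm = 15.000284 eV

The energy levels of N⁶⁺ satisfy E_n = -13.6057 × 7² / n² eV, so an emission n_i → n_f releases
ΔE = 13.6057 × 7² × (1/n_f² − 1/n_i²) eV.

Setting ΔE equal to the photon energy:
1/n_f² − 1/n_i² = 15.000284 / (13.6057 × 7²) = 0.022500000

Since 1/n_i² must be positive, we need 1/n_f² > 0.022500000, i.e. n_f ≤ 6. For each allowed n_f, solve n_i = (1/n_f² − 0.022500000)^(−1/2) and check whether it is a whole number:
  n_f = 1: 1/n_i² = 1.000000000 − 0.022500000 = 0.977500000 → n_i = 1.011  (not an integer) ✗
  n_f = 2: 1/n_i² = 0.250000000 − 0.022500000 = 0.227500000 → n_i = 2.097  (not an integer) ✗
  n_f = 3: 1/n_i² = 0.111111111 − 0.022500000 = 0.088611111 → n_i = 3.359  (not an integer) ✗
  n_f = 4: 1/n_i² = 0.062500000 − 0.022500000 = 0.040000000 → n_i = 5.000  → integer, n_i = 5 ✓
  n_f = 5: 1/n_i² = 0.040000000 − 0.022500000 = 0.017500000 → n_i = 7.559  (not an integer) ✗
  n_f = 6: 1/n_i² = 0.027777778 − 0.022500000 = 0.005277778 → n_i = 13.765  (not an integer) ✗

Only n_f = 4 gives an integer upper level, n_i = 5.

The transition is from n = 5 to n = 4 (emission).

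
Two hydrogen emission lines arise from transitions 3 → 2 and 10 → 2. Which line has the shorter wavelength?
10 → 2

Calculate the energy for each transition:

Transition 3 → 2:
ΔE₁ = |E_2 - E_3| = |-13.6057/2² - (-13.6057/3²)|
ΔE₁ = |-3.401425000 - (-1.511744444)| = 1.889681 eV

Transition 10 → 2:
ΔE₂ = |E_2 - E_10| = |-13.6057/2² - (-13.6057/10²)|
ΔE₂ = |-3.401425000 - (-0.136057000)| = 3.265368 eV

Since 3.265368 eV > 1.889681 eV, the transition 10 → 2 emits the more energetic photon.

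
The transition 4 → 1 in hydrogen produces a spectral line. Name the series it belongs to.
Lyman series

The spectral series in hydrogen are named based on the final (lower) energy level:
- Lyman series: n_final = 1 (ultraviolet)
- Balmer series: n_final = 2 (visible/near-UV)
- Paschen series: n_final = 3 (infrared)
- Brackett series: n_final = 4 (infrared)
- Pfund series: n_final = 5 (far infrared)

Since this transition ends at n = 1, it belongs to the Lyman series.

For reference, this 4 → 1 line has photon energy
ΔE = 13.6057 eV × (1/1² - 1/4²) = 12.7553438 eV,
corresponding to wavelength λ = hc/ΔE = 1239.84 eV·nm / 12.7553438 eV = 97.20161 nm in the ultraviolet region.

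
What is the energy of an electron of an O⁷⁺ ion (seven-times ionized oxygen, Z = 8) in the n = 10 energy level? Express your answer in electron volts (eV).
-8.7076 eV

The energy levels of a hydrogen-like atom are given by:
E_n = -13.6057 Z² / n² eV  (with Z = 8 for O⁷⁺)

For n = 10:
E_10 = -13.6057 × 8² / 10²
E_10 = -13.6057 × 64 / 100
E_10 = -8.7076 eV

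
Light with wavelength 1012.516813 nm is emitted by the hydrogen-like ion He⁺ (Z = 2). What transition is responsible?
n = 5 → n = 4

First, find the photon energy from the wavelength (hc = 1239.84 eV·nm):
E = hc/λ = 1239.84 eV·nm / 1012.516813 nm = 1.2245130 eV

The energy levels of He⁺ satisfy E_n = -13.6057 × 2² / n² eV, so an emission n_i → n_f releases
ΔE = 13.6057 × 2² × (1/n_f² − 1/n_i²) eV.

Setting ΔE equal to the photon energy:
1/n_f² − 1/n_i² = 1.2245130 / (13.6057 × 2²) = 0.022500000

Since 1/n_i² must be positive, we need 1/n_f² > 0.022500000, i.e. n_f ≤ 6. For each allowed n_f, solve n_i = (1/n_f² − 0.022500000)^(−1/2) and check whether it is a whole number:
  n_f = 1: 1/n_i² = 1.000000000 − 0.022500000 = 0.977500000 → n_i = 1.011  (not an integer) ✗
  n_f = 2: 1/n_i² = 0.250000000 − 0.022500000 = 0.227500000 → n_i = 2.097  (not an integer) ✗
  n_f = 3: 1/n_i² = 0.111111111 − 0.022500000 = 0.088611111 → n_i = 3.359  (not an integer) ✗
  n_f = 4: 1/n_i² = 0.062500000 − 0.022500000 = 0.040000000 → n_i = 5.000  → integer, n_i = 5 ✓
  n_f = 5: 1/n_i² = 0.040000000 − 0.022500000 = 0.017500000 → n_i = 7.559  (not an integer) ✗
  n_f = 6: 1/n_i² = 0.027777778 − 0.022500000 = 0.005277778 → n_i = 13.765  (not an integer) ✗

Only n_f = 4 gives an integer upper level, n_i = 5.

The transition is from n = 5 to n = 4 (emission).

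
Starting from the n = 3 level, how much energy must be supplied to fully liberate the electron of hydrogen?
1.5117 eV

The ionization energy is the energy needed to remove the electron completely (n → ∞).

For hydrogen, E_n = -13.6057 eV / n².

At n = 3: E_3 = -13.6057 / 3² = -1.5117444 eV
At n = ∞: E_∞ = 0 eV

Ionization energy = E_∞ - E_3 = 0 - (-1.5117444) = 1.5117444 eV
Ionization energy ≈ 1.5117 eV

This is also called the binding energy of the electron in state n = 3.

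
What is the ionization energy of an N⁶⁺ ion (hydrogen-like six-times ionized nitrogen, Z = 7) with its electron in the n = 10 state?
6.666793 eV

The ionization energy is the energy needed to remove the electron completely (n → ∞).

For a hydrogen-like ion with Z = 7, E_n = -13.6057 Z² / n² eV.

At n = 10: E_10 = -13.6057 × 7² / 10² = -6.666793000 eV
At n = ∞: E_∞ = 0 eV

Ionization energy = E_∞ - E_10 = 0 - (-6.666793000) = 6.666793000 eV
Ionization energy ≈ 6.666793 eV

This is also called the binding energy of the electron in state n = 10.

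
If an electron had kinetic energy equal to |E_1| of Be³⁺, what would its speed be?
8.75077e+06 m/s (or 2.9189% of c)

The binding energy at n = 1 for Be³⁺ is:
E_1 = -13.6057 × 4²/1² = -217.691200 eV
|E_1| = 217.691200 eV

Convert to Joules:
KE = 217.691200 eV × (1.602177 × 10⁻¹⁹ J/eV) = 3.4877983e-17 J

Using KE = ½mv²:
v = √(2·KE/m_e)
v = √(2 × 3.4877983e-17 J / 9.10938 × 10⁻³¹ kg)
v = 8.75077e+06 m/s

This is approximately 2.9189% the speed of light.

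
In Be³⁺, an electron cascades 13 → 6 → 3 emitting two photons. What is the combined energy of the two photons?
22.900 eV

The energy levels of Be³⁺ are E_n = -13.6057 × 4² / n² eV.

First transition (13 → 6):
ΔE₁ = |E_6 - E_13|
ΔE₁ = |-6.046977778 - (-1.288113609)| = 4.758864 eV

Second transition (6 → 3):
ΔE₂ = |E_3 - E_6|
ΔE₂ = |-24.187911111 - (-6.046977778)| = 18.140933 eV

Total energy released:
E_total = ΔE₁ + ΔE₂ = 4.758864 + 18.140933 = 22.900 eV

Note: This equals the direct transition 13 → 3: 22.900 eV ✓
Energy is conserved regardless of the path taken.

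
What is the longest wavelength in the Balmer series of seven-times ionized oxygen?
10.252 nm

The longest wavelength corresponds to the smallest energy transition in the series.
The Balmer series has all transitions ending at n_f = 2.

For O⁷⁺ (Z = 8), the first line (α-line) is the jump from n = 3 to n = 2:
E_3 = -13.6057 × 8² / 3² = -96.75164 eV
E_2 = -13.6057 × 8² / 2² = -217.69120 eV
ΔE = E_3 - E_2 = 120.93956 eV

λ = hc/E = 1239.84 eV·nm / 120.93956 eV
λ = 10.252 nm

This is the α-line of the Balmer series in O⁷⁺.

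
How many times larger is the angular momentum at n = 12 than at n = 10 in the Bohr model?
1.2000

In the Bohr model, L_n = nℏ, so the ratio is purely the ratio of quantum numbers:

L_12/L_10 = 12ℏ / 10ℏ = 12/10 = 1.2000

The angular momentum scales linearly with n.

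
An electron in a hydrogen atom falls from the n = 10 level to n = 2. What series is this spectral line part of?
Balmer series

The spectral series in hydrogen are named based on the final (lower) energy level:
- Lyman series: n_final = 1 (ultraviolet)
- Balmer series: n_final = 2 (visible/near-UV)
- Paschen series: n_final = 3 (infrared)
- Brackett series: n_final = 4 (infrared)
- Pfund series: n_final = 5 (far infrared)

Since this transition ends at n = 2, it belongs to the Balmer series.

For reference, this 10 → 2 line has photon energy
ΔE = 13.6057 eV × (1/2² - 1/10²) = 3.2653680000 eV,
corresponding to wavelength λ = hc/ΔE = 1239.84 eV·nm / 3.2653680000 eV = 379.693805 nm in the visible/near-UV region.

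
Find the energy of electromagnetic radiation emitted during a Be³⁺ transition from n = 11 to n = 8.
1.6023 eV

The energy levels are E_n = -13.6057 Z² eV / n².

Energy at n = 11: E_11 = -13.6057 × 4² / 11² = -1.7991008 eV
Energy at n = 8: E_8 = -13.6057 × 4² / 8² = -3.4014250 eV

For emission (electron falling to lower state), the photon energy is:
E_photon = E_11 - E_8 = |-1.7991008 - (-3.4014250)|
E_photon = 1.6023 eV

This energy is carried away by the emitted photon.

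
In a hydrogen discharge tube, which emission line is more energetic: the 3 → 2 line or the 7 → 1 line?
7 → 1

Calculate the energy for each transition:

Transition 3 → 2:
ΔE₁ = |E_2 - E_3| = |-13.6057/2² - (-13.6057/3²)|
ΔE₁ = |-3.401425000000 - (-1.511744444444)| = 1.889680556 eV

Transition 7 → 1:
ΔE₂ = |E_1 - E_7| = |-13.6057/1² - (-13.6057/7²)|
ΔE₂ = |-13.605700000000 - (-0.277667346939)| = 13.328032653 eV

Since 13.328032653 eV > 1.889680556 eV, the transition 7 → 1 emits the more energetic photon.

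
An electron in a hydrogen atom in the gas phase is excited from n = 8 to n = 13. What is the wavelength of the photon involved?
9386.90 nm

First, find the transition energy using E_n = -13.6057 / n² eV:
E_8 = -13.6057 / 8² = -0.21258906 eV
E_13 = -13.6057 / 13² = -0.08050710 eV

Photon energy: |ΔE| = |E_13 - E_8| = 0.13208196 eV

Convert to wavelength using E = hc/λ with hc = 1239.84 eV·nm:
λ = hc/E = 1239.84 eV·nm / 0.13208196 eV
λ = 9386.90 nm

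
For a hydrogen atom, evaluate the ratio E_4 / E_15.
14.0625

Using E_n = -13.6057 Z² / n² eV with Z = 1:

E_4 = -13.6057 / 4² = -13.6057 / 16 = -0.850356250 eV
E_15 = -13.6057 / 15² = -13.6057 / 225 = -0.060469778 eV

The ratio is:
E_4/E_15 = (-0.850356250) / (-0.060469778)
E_4/E_15 = (-13.6057/16) / (-13.6057/225)
E_4/E_15 = 225/16
E_4/E_15 = 14.0625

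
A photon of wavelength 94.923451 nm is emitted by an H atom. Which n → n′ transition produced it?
n = 5 → n = 1

First, find the photon energy from the wavelength (hc = 1239.84 eV·nm):
E = hc/λ = 1239.84 eV·nm / 94.923451 nm = 13.061472 eV

The energy levels of hydrogen satisfy E_n = -13.6057 / n² eV, so an emission n_i → n_f releases
ΔE = 13.6057 × (1/n_f² − 1/n_i²) eV.

Setting ΔE equal to the photon energy:
1/n_f² − 1/n_i² = 13.061472 / 13.6057 = 0.96000000

Since 1/n_i² must be positive, we need 1/n_f² > 0.96000000, i.e. n_f ≤ 1. For each allowed n_f, solve n_i = (1/n_f² − 0.96000000)^(−1/2) and check whether it is a whole number:
  n_f = 1: 1/n_i² = 1.00000000 − 0.96000000 = 0.04000000 → n_i = 5.000  → integer, n_i = 5 ✓

Only n_f = 1 gives an integer upper level, n_i = 5.

The transition is from n = 5 to n = 1 (emission).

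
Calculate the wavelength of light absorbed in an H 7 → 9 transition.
11302.535 nm

First, find the transition energy using E_n = -13.6057 / n² eV:
E_7 = -13.6057 / 7² = -0.2776673469 eV
E_9 = -13.6057 / 9² = -0.1679716049 eV

Photon energy: |ΔE| = |E_9 - E_7| = 0.1096957420 eV

Convert to wavelength using E = hc/λ with hc = 1239.84 eV·nm:
λ = hc/E = 1239.84 eV·nm / 0.1096957420 eV
λ = 11302.535 nm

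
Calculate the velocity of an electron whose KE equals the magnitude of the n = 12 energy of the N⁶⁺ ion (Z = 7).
1.276e+06 m/s (or 0.42568% of c)

The binding energy at n = 12 for N⁶⁺ is:
E_12 = -13.6057 × 7²/12² = -4.6297174 eV
|E_12| = 4.6297174 eV

Convert to Joules:
KE = 4.6297174 eV × (1.602177 × 10⁻¹⁹ J/eV) = 7.41763e-19 J

Using KE = ½mv²:
v = √(2·KE/m_e)
v = √(2 × 7.41763e-19 J / 9.10938 × 10⁻³¹ kg)
v = 1.276e+06 m/s

This is approximately 0.42568% the speed of light.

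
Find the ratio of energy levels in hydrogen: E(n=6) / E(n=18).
9.00

Using E_n = -13.6057 Z² / n² eV with Z = 1:

E_6 = -13.6057 / 6² = -13.6057 / 36 = -0.37793611 eV
E_18 = -13.6057 / 18² = -13.6057 / 324 = -0.04199290 eV

The ratio is:
E_6/E_18 = (-0.37793611) / (-0.04199290)
E_6/E_18 = (-13.6057/36) / (-13.6057/324)
E_6/E_18 = 324/36
E_6/E_18 = 9.00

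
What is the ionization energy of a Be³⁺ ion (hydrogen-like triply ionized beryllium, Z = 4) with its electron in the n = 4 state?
13.606 eV

The ionization energy is the energy needed to remove the electron completely (n → ∞).

For a hydrogen-like ion with Z = 4, E_n = -13.6057 Z² / n² eV.

At n = 4: E_4 = -13.6057 × 4² / 4² = -13.605700 eV
At n = ∞: E_∞ = 0 eV

Ionization energy = E_∞ - E_4 = 0 - (-13.605700) = 13.605700 eV
Ionization energy ≈ 13.606 eV

This is also called the binding energy of the electron in state n = 4.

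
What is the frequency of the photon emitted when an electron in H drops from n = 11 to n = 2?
7.95272e+14 Hz

First, find the transition energy:
E_11 = -13.6057 / 11² = -0.11244380 eV
E_2 = -13.6057 / 2² = -3.40142500 eV
|ΔE| = |E_2 - E_11| = 3.28898120 eV

Convert to Joules: E = 3.28898120 eV × (1.602177 × 10⁻¹⁹ J/eV) = 5.2695300e-19 J

Using E = hf:
f = E/h = 5.2695300e-19 J / (6.62607 × 10⁻³⁴ J·s)
f = 7.95272e+14 Hz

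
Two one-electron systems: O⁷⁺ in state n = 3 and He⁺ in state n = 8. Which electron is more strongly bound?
O⁷⁺ at n = 3 (E = -96.752 eV)

Using E_n = -13.6057 Z² / n² eV:

O⁷⁺ (Z = 8) at n = 3:
E = -13.6057 × 8² / 3² = -13.6057 × 64 / 9 = -96.751644 eV

He⁺ (Z = 2) at n = 8:
E = -13.6057 × 2² / 8² = -13.6057 × 4 / 64 = -0.850356 eV

Since -96.751644 eV < -0.850356 eV,
O⁷⁺ at n = 3 is more tightly bound (requires more energy to ionize).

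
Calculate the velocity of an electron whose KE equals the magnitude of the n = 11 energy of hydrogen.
1.9888e+05 m/s (or 0.066% of c)

The binding energy at n = 11 for hydrogen is:
E_11 = -13.6057/11² = -0.11244380 eV
|E_11| = 0.11244380 eV

Convert to Joules:
KE = 0.11244380 eV × (1.602177 × 10⁻¹⁹ J/eV) = 1.801549e-20 J

Using KE = ½mv²:
v = √(2·KE/m_e)
v = √(2 × 1.801549e-20 J / 9.10938 × 10⁻³¹ kg)
v = 1.9888e+05 m/s

This is approximately 0.066% the speed of light.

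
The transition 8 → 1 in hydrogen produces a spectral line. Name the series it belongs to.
Lyman series

The spectral series in hydrogen are named based on the final (lower) energy level:
- Lyman series: n_final = 1 (ultraviolet)
- Balmer series: n_final = 2 (visible/near-UV)
- Paschen series: n_final = 3 (infrared)
- Brackett series: n_final = 4 (infrared)
- Pfund series: n_final = 5 (far infrared)

Since this transition ends at n = 1, it belongs to the Lyman series.

For reference, this 8 → 1 line has photon energy
ΔE = 13.6057 eV × (1/1² - 1/8²) = 13.3931109 eV,
corresponding to wavelength λ = hc/ΔE = 1239.84 eV·nm / 13.3931109 eV = 92.57297 nm in the ultraviolet region.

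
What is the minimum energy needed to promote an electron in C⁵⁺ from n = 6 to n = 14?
11.11 eV

The energy levels of a hydrogen-like atom are E_n = -13.6057 Z² eV / n².

Energy at n = 6: E_6 = -13.6057 × 6² / 6² = -13.60570 eV
Energy at n = 14: E_14 = -13.6057 × 6² / 14² = -2.49901 eV

The excitation energy is the difference:
ΔE = E_14 - E_6
ΔE = -2.49901 - (-13.60570)
ΔE = 11.11 eV

Since this is positive, energy must be absorbed (photon absorption).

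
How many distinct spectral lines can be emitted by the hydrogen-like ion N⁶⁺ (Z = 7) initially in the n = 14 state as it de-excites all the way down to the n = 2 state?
78

The electron can occupy levels n = 2, 3, ..., 14 during de-excitation — that is m = 14 - 2 + 1 = 13 distinct levels.

The number of distinct spectral lines equals the number of ways to choose 2 of these m levels (each pair gives one possible emission transition):

Number of lines = m(m-1)/2 = 13×12/2 = 78

These correspond to all possible transitions between the 13 levels:
14 → 13, 14 → 12, 14 → 11, 14 → 10, 14 → 9, 14 → 8, 14 → 7, 14 → 6...

Each transition produces a photon with a unique energy (and thus wavelength). This count does not depend on Z.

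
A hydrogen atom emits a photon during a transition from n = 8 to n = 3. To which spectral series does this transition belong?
Paschen series

The spectral series in hydrogen are named based on the final (lower) energy level:
- Lyman series: n_final = 1 (ultraviolet)
- Balmer series: n_final = 2 (visible/near-UV)
- Paschen series: n_final = 3 (infrared)
- Brackett series: n_final = 4 (infrared)
- Pfund series: n_final = 5 (far infrared)

Since this transition ends at n = 3, it belongs to the Paschen series.

For reference, this 8 → 3 line has photon energy
ΔE = 13.6057 eV × (1/3² - 1/8²) = 1.2991554 eV,
corresponding to wavelength λ = hc/ΔE = 1239.84 eV·nm / 1.2991554 eV = 954.343 nm in the infrared region.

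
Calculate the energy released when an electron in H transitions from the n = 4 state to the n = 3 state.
0.66139 eV

The energy levels are E_n = -13.6057 eV / n².

Energy at n = 4: E_4 = -13.6057 / 4² = -0.85035625 eV
Energy at n = 3: E_3 = -13.6057 / 3² = -1.51174444 eV

For emission (electron falling to lower state), the photon energy is:
E_photon = E_4 - E_3 = |-0.85035625 - (-1.51174444)|
E_photon = 0.66139 eV

This energy is carried away by the emitted photon.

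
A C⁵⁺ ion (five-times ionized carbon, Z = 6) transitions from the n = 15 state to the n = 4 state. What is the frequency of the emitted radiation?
6.8758e+15 Hz

First, find the transition energy:
E_15 = -13.6057 × 6² / 15² = -2.176912 eV
E_4 = -13.6057 × 6² / 4² = -30.612825 eV
|ΔE| = |E_4 - E_15| = 28.435913 eV

Convert to Joules: E = 28.435913 eV × (1.602177 × 10⁻¹⁹ J/eV) = 4.555937e-18 J

Using E = hf:
f = E/h = 4.555937e-18 J / (6.62607 × 10⁻³⁴ J·s)
f = 6.8758e+15 Hz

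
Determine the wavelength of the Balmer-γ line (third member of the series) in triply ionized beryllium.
27.120986 nm

The lines of a series are numbered from the longest wavelength (smallest ΔE) outward; the third line is the transition from n = n_f + 3 to n_f.
The Balmer series has all transitions ending at n_f = 2.

For Be³⁺ (Z = 4), the third line (γ-line) is the jump from n = 5 to n = 2:
E_5 = -13.6057 × 4² / 5² = -8.70764800 eV
E_2 = -13.6057 × 4² / 2² = -54.42280000 eV
ΔE = E_5 - E_2 = 45.71515200 eV

λ = hc/E = 1239.84 eV·nm / 45.71515200 eV
λ = 27.120986 nm

This is the γ-line of the Balmer series in Be³⁺.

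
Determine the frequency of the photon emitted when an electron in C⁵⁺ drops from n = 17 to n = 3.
1.27496e+16 Hz

First, find the transition energy:
E_17 = -13.6057 × 6² / 17² = -1.6948277 eV
E_3 = -13.6057 × 6² / 3² = -54.4228000 eV
|ΔE| = |E_3 - E_17| = 52.7279723 eV

Convert to Joules: E = 52.7279723 eV × (1.602177 × 10⁻¹⁹ J/eV) = 8.4479544e-18 J

Using E = hf:
f = E/h = 8.4479544e-18 J / (6.62607 × 10⁻³⁴ J·s)
f = 1.27496e+16 Hz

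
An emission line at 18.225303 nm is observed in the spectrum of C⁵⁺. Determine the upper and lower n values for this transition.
n = 3 → n = 2

First, find the photon energy from the wavelength (hc = 1239.84 eV·nm):
E = hc/λ = 1239.84 eV·nm / 18.225303 nm = 68.028499 eV

The energy levels of C⁵⁺ satisfy E_n = -13.6057 × 6² / n² eV, so an emission n_i → n_f releases
ΔE = 13.6057 × 6² × (1/n_f² − 1/n_i²) eV.

Setting ΔE equal to the photon energy:
1/n_f² − 1/n_i² = 68.028499 / (13.6057 × 6²) = 0.13888889

Since 1/n_i² must be positive, we need 1/n_f² > 0.13888889, i.e. n_f ≤ 2. For each allowed n_f, solve n_i = (1/n_f² − 0.13888889)^(−1/2) and check whether it is a whole number:
  n_f = 1: 1/n_i² = 1.00000000 − 0.13888889 = 0.86111111 → n_i = 1.078  (not an integer) ✗
  n_f = 2: 1/n_i² = 0.25000000 − 0.13888889 = 0.11111111 → n_i = 3.000  → integer, n_i = 3 ✓

Only n_f = 2 gives an integer upper level, n_i = 3.

The transition is from n = 3 to n = 2 (emission).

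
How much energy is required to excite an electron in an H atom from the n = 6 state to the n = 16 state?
0.324789 eV

The energy levels of a hydrogen-like atom are E_n = -13.6057 eV / n².

Energy at n = 6: E_6 = -13.6057 / 6² = -0.377936111 eV
Energy at n = 16: E_16 = -13.6057 / 16² = -0.053147266 eV

The excitation energy is the difference:
ΔE = E_16 - E_6
ΔE = -0.053147266 - (-0.377936111)
ΔE = 0.324789 eV

Since this is positive, energy must be absorbed (photon absorption).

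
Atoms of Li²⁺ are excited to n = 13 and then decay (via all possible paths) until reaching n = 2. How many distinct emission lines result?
66

The electron can occupy levels n = 2, 3, ..., 13 during de-excitation — that is m = 13 - 2 + 1 = 12 distinct levels.

The number of distinct spectral lines equals the number of ways to choose 2 of these m levels (each pair gives one possible emission transition):

Number of lines = m(m-1)/2 = 12×11/2 = 66

These correspond to all possible transitions between the 12 levels:
13 → 12, 13 → 11, 13 → 10, 13 → 9, 13 → 8, 13 → 7, 13 → 6, 13 → 5...

Each transition produces a photon with a unique energy (and thus wavelength). This count does not depend on Z.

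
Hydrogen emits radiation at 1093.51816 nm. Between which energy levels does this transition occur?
n = 6 → n = 3

First, find the photon energy from the wavelength (hc = 1239.84 eV·nm):
E = hc/λ = 1239.84 eV·nm / 1093.51816 nm = 1.1338083 eV

The energy levels of hydrogen satisfy E_n = -13.6057 / n² eV, so an emission n_i → n_f releases
ΔE = 13.6057 × (1/n_f² − 1/n_i²) eV.

Setting ΔE equal to the photon energy:
1/n_f² − 1/n_i² = 1.1338083 / 13.6057 = 0.083333331

Since 1/n_i² must be positive, we need 1/n_f² > 0.083333331, i.e. n_f ≤ 3. For each allowed n_f, solve n_i = (1/n_f² − 0.083333331)^(−1/2) and check whether it is a whole number:
  n_f = 1: 1/n_i² = 1.000000000 − 0.083333331 = 0.916666669 → n_i = 1.044  (not an integer) ✗
  n_f = 2: 1/n_i² = 0.250000000 − 0.083333331 = 0.166666669 → n_i = 2.449  (not an integer) ✗
  n_f = 3: 1/n_i² = 0.111111111 − 0.083333331 = 0.027777780 → n_i = 6.000  → integer, n_i = 6 ✓

Only n_f = 3 gives an integer upper level, n_i = 6.

The transition is from n = 6 to n = 3 (emission).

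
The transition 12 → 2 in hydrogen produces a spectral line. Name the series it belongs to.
Balmer series

The spectral series in hydrogen are named based on the final (lower) energy level:
- Lyman series: n_final = 1 (ultraviolet)
- Balmer series: n_final = 2 (visible/near-UV)
- Paschen series: n_final = 3 (infrared)
- Brackett series: n_final = 4 (infrared)
- Pfund series: n_final = 5 (far infrared)

Since this transition ends at n = 2, it belongs to the Balmer series.

For reference, this 12 → 2 line has photon energy
ΔE = 13.6057 eV × (1/2² - 1/12²) = 3.30694097 eV,
corresponding to wavelength λ = hc/ΔE = 1239.84 eV·nm / 3.30694097 eV = 374.9205 nm in the visible/near-UV region.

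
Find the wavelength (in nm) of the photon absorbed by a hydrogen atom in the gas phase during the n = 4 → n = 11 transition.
1680.19933 nm

First, find the transition energy using E_n = -13.6057 / n² eV:
E_4 = -13.6057 / 4² = -0.85035625000 eV
E_11 = -13.6057 / 11² = -0.11244380165 eV

Photon energy: |ΔE| = |E_11 - E_4| = 0.73791244835 eV

Convert to wavelength using E = hc/λ with hc = 1239.84 eV·nm:
λ = hc/E = 1239.84 eV·nm / 0.73791244835 eV
λ = 1680.19933 nm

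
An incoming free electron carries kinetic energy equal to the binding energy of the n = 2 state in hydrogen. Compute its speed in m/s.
1.09385e+06 m/s (or 0.365% of c)

The binding energy at n = 2 for hydrogen is:
E_2 = -13.6057/2² = -3.40142500 eV
|E_2| = 3.40142500 eV

Convert to Joules:
KE = 3.40142500 eV × (1.602177 × 10⁻¹⁹ J/eV) = 5.4496849e-19 J

Using KE = ½mv²:
v = √(2·KE/m_e)
v = √(2 × 5.4496849e-19 J / 9.10938 × 10⁻³¹ kg)
v = 1.09385e+06 m/s

This is approximately 0.365% the speed of light.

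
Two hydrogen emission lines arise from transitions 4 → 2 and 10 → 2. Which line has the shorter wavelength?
10 → 2

Calculate the energy for each transition:

Transition 4 → 2:
ΔE₁ = |E_2 - E_4| = |-13.6057/2² - (-13.6057/4²)|
ΔE₁ = |-3.401425000 - (-0.850356250)| = 2.551069 eV

Transition 10 → 2:
ΔE₂ = |E_2 - E_10| = |-13.6057/2² - (-13.6057/10²)|
ΔE₂ = |-3.401425000 - (-0.136057000)| = 3.265368 eV

Since 3.265368 eV > 2.551069 eV, the transition 10 → 2 emits the more energetic photon.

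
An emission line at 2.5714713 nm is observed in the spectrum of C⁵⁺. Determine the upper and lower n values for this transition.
n = 8 → n = 1

First, find the photon energy from the wavelength (hc = 1239.84 eV·nm):
E = hc/λ = 1239.84 eV·nm / 2.5714713 nm = 482.15199 eV

The energy levels of C⁵⁺ satisfy E_n = -13.6057 × 6² / n² eV, so an emission n_i → n_f releases
ΔE = 13.6057 × 6² × (1/n_f² − 1/n_i²) eV.

Setting ΔE equal to the photon energy:
1/n_f² − 1/n_i² = 482.15199 / (13.6057 × 6²) = 0.98437499

Since 1/n_i² must be positive, we need 1/n_f² > 0.98437499, i.e. n_f ≤ 1. For each allowed n_f, solve n_i = (1/n_f² − 0.98437499)^(−1/2) and check whether it is a whole number:
  n_f = 1: 1/n_i² = 1.00000000 − 0.98437499 = 0.01562501 → n_i = 8.000  → integer, n_i = 8 ✓

Only n_f = 1 gives an integer upper level, n_i = 8.

The transition is from n = 8 to n = 1 (emission).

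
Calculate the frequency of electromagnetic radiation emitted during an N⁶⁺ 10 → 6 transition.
2.866e+15 Hz

First, find the transition energy:
E_10 = -13.6057 × 7² / 10² = -6.666793 eV
E_6 = -13.6057 × 7² / 6² = -18.518869 eV
|ΔE| = |E_6 - E_10| = 11.852076 eV

Convert to Joules: E = 11.852076 eV × (1.602177 × 10⁻¹⁹ J/eV) = 1.89891e-18 J

Using E = hf:
f = E/h = 1.89891e-18 J / (6.62607 × 10⁻³⁴ J·s)
f = 2.866e+15 Hz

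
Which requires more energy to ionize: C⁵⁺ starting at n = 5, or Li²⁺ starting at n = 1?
Li²⁺ at n = 1 (E = -122.451300 eV)

Using E_n = -13.6057 Z² / n² eV:

C⁵⁺ (Z = 6) at n = 5:
E = -13.6057 × 6² / 5² = -13.6057 × 36 / 25 = -19.592208000 eV

Li²⁺ (Z = 3) at n = 1:
E = -13.6057 × 3² / 1² = -13.6057 × 9 / 1 = -122.451300000 eV

Since -122.451300000 eV < -19.592208000 eV,
Li²⁺ at n = 1 is more tightly bound (requires more energy to ionize).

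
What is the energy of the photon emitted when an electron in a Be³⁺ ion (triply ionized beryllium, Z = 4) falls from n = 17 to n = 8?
2.648168 eV

The energy levels are E_n = -13.6057 Z² eV / n².

Energy at n = 17: E_17 = -13.6057 × 4² / 17² = -0.753256747 eV
Energy at n = 8: E_8 = -13.6057 × 4² / 8² = -3.401425000 eV

For emission (electron falling to lower state), the photon energy is:
E_photon = E_17 - E_8 = |-0.753256747 - (-3.401425000)|
E_photon = 2.648168 eV

This energy is carried away by the emitted photon.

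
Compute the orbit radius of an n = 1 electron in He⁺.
0.0265 nm (or 0.2646 Å)

The Bohr radius formula is:
r_n = n² a₀ / Z

where a₀ = 0.0529177 nm is the Bohr radius.

For He⁺ (Z = 2) at n = 1:
r_1 = 1² × 0.0529177 nm / 2
r_1 = 1 × 0.0529177 nm / 2
r_1 = 0.05292 nm / 2
r_1 = 0.0265 nm

The electron orbits at approximately 0.0265 nm from the nucleus.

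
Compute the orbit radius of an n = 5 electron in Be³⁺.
0.3307 nm (or 3.3074 Å)

The Bohr radius formula is:
r_n = n² a₀ / Z

where a₀ = 0.0529177 nm is the Bohr radius.

For Be³⁺ (Z = 4) at n = 5:
r_5 = 5² × 0.0529177 nm / 4
r_5 = 25 × 0.0529177 nm / 4
r_5 = 1.32294 nm / 4
r_5 = 0.3307 nm

The electron orbits at approximately 0.3307 nm from the nucleus.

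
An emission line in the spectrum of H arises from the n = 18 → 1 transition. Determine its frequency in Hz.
3.280e+15 Hz

First, find the transition energy:
E_18 = -13.6057 / 18² = -0.04199 eV
E_1 = -13.6057 / 1² = -13.60570 eV
|ΔE| = |E_1 - E_18| = 13.56371 eV

Convert to Joules: E = 13.56371 eV × (1.602177 × 10⁻¹⁹ J/eV) = 2.17315e-18 J

Using E = hf:
f = E/h = 2.17315e-18 J / (6.62607 × 10⁻³⁴ J·s)
f = 3.280e+15 Hz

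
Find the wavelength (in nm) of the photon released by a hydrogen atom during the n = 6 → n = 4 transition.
2624.44358 nm

First, find the transition energy using E_n = -13.6057 / n² eV:
E_6 = -13.6057 / 6² = -0.37793611111 eV
E_4 = -13.6057 / 4² = -0.85035625000 eV

Photon energy: |ΔE| = |E_4 - E_6| = 0.47242013889 eV

Convert to wavelength using E = hc/λ with hc = 1239.84 eV·nm:
λ = hc/E = 1239.84 eV·nm / 0.47242013889 eV
λ = 2624.44358 nm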